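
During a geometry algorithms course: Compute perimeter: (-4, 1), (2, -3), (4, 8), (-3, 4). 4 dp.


Sides: (-4, 1)->(2, -3): sqrt(52) = 7.211103, (2, -3)->(4, 8): sqrt(125) = 11.18034, (4, 8)->(-3, 4): sqrt(65) = 8.062258, (-3, 4)->(-4, 1): sqrt(10) = 3.162278
Sum = 29.615979
Perimeter = 29.616

29.616


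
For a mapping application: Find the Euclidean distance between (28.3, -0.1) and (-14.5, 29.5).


dx=-42.8, dy=29.6
d^2 = (-42.8)^2 + 29.6^2 = 2708
d = sqrt(2708) = 52.0384

52.0384


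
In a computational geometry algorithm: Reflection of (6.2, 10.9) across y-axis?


Reflection over y-axis: (x,y) -> (-x,y)
(6.2, 10.9) -> (-6.2, 10.9)

(-6.2, 10.9)


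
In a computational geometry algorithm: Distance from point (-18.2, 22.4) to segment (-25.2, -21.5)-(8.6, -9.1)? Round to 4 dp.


Project P onto AB: t = 0.6025 (clamped to [0,1])
Closest point on segment: (-4.8355, -14.029)
Distance: 38.8031

38.8031


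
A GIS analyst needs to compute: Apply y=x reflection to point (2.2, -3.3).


Reflection over y=x: (x,y) -> (y,x)
(2.2, -3.3) -> (-3.3, 2.2)

(-3.3, 2.2)


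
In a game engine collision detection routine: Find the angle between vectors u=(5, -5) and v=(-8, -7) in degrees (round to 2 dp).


u.v = -5, |u| = sqrt(50) = 7.0711, |v| = sqrt(113) = 10.6301
cos(theta) = u.v/(|u||v|) = -5/sqrt(5650) = -0.066519
theta = acos(-0.066519) = 93.81 degrees

93.81 degrees


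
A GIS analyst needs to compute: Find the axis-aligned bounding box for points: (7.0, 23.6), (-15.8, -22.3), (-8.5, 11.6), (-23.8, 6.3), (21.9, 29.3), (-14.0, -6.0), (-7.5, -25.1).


x range: [-23.8, 21.9]
y range: [-25.1, 29.3]
Bounding box: (-23.8,-25.1) to (21.9,29.3)

(-23.8,-25.1) to (21.9,29.3)


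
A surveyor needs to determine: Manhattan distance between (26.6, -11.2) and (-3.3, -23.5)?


|26.6-(-3.3)| + |(-11.2)-(-23.5)| = 29.9 + 12.3 = 42.2

42.2


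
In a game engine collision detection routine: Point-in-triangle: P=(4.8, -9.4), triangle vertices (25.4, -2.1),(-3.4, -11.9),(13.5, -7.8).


Cross products: AB x AP = 8.36, BC x BP = 8.63, CA x CP = 30.55
All same sign? yes

Yes, inside


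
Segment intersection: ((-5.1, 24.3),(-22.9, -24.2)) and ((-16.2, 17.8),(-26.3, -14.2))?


Cross products: d1=289.55, d2=209.8, d3=-422.65, d4=-342.9
d1*d2 < 0 and d3*d4 < 0? no

No, they don't intersect


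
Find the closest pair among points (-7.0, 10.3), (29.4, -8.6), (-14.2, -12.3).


d(P0,P1) = 41.0143, d(P0,P2) = 23.7192, d(P1,P2) = 43.7567
Closest: P0 and P2

Closest pair: (-7.0, 10.3) and (-14.2, -12.3), distance = 23.7192


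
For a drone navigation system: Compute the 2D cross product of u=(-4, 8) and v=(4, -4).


u x v = u_x*v_y - u_y*v_x = (-4)*(-4) - 8*4
= 16 - 32 = -16

-16


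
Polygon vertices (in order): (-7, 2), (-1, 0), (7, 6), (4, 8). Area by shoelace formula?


Shoelace sum: ((-7)*0 - (-1)*2) + ((-1)*6 - 7*0) + (7*8 - 4*6) + (4*2 - (-7)*8)
= 92
Area = |92|/2 = 46

46


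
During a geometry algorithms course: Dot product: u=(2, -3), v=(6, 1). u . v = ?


u . v = u_x*v_x + u_y*v_y = 2*6 + (-3)*1
= 12 + (-3) = 9

9


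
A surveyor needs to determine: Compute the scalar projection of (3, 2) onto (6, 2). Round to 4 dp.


u.v = 22, |v| = sqrt(40) = 6.3246
Scalar projection = u.v / |v| = 22 / sqrt(40) = 3.4785

3.4785


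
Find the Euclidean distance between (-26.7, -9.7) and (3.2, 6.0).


dx=29.9, dy=15.7
d^2 = 29.9^2 + 15.7^2 = 1140.5
d = sqrt(1140.5) = 33.7713

33.7713


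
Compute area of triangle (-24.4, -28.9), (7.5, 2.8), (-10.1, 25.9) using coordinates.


Area = |x_A(y_B-y_C) + x_B(y_C-y_A) + x_C(y_A-y_B)|/2
= |563.64 + 411 + 320.17|/2
= 1294.81/2 = 647.405

647.405


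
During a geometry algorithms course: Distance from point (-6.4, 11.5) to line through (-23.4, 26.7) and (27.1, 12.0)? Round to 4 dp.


|cross product| = 517.7
|line direction| = sqrt(2766.34) = 52.596
Distance = 517.7/sqrt(2766.34) = 9.843

9.843


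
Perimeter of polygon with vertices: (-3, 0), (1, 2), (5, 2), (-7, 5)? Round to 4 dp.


Sides: (-3, 0)->(1, 2): sqrt(20) = 4.472136, (1, 2)->(5, 2): sqrt(16) = 4, (5, 2)->(-7, 5): sqrt(153) = 12.369317, (-7, 5)->(-3, 0): sqrt(41) = 6.403124
Sum = 27.244577
Perimeter = 27.2446

27.2446


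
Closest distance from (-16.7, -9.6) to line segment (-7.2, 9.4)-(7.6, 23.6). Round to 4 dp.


Project P onto AB: t = 0 (clamped to [0,1])
Closest point on segment: (-7.2, 9.4)
Distance: 21.2426

21.2426


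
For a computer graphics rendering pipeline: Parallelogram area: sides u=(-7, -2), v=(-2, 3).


|u x v| = |(-7)*3 - (-2)*(-2)|
= |(-21) - 4| = 25

25


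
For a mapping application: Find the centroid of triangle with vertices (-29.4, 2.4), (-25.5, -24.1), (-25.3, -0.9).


Centroid = ((x_A+x_B+x_C)/3, (y_A+y_B+y_C)/3)
= (((-29.4)+(-25.5)+(-25.3))/3, (2.4+(-24.1)+(-0.9))/3)
= (-26.7333, -7.5333)

(-26.7333, -7.5333)


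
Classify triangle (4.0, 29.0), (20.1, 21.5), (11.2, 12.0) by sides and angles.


Side lengths squared: AB^2=315.46, BC^2=169.46, CA^2=340.84
Sorted: [169.46, 315.46, 340.84]
By sides: Scalene, By angles: Acute

Scalene, Acute


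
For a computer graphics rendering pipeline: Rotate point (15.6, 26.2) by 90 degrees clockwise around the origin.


90° CW: (x,y) -> (y, -x)
(15.6,26.2) -> (26.2, -15.6)

(26.2, -15.6)


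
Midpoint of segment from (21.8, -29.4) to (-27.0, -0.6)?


M = ((21.8+(-27))/2, ((-29.4)+(-0.6))/2)
= (-2.6, -15)

(-2.6, -15)


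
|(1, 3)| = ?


|u| = sqrt(1^2 + 3^2) = sqrt(10) = 3.1623

3.1623


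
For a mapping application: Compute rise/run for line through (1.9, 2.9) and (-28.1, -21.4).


slope = (y2-y1)/(x2-x1) = ((-21.4)-2.9)/((-28.1)-1.9) = (-24.3)/(-30) = 0.81

0.81


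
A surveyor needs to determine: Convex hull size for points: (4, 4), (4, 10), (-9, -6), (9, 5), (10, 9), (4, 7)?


Convex hull vertices (CCW): (-9, -6), (9, 5), (10, 9), (4, 10)
Count = 4

4


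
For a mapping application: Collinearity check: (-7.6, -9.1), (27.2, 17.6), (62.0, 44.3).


Cross product: (27.2-(-7.6))*(44.3-(-9.1)) - (17.6-(-9.1))*(62-(-7.6))
= 0

Yes, collinear


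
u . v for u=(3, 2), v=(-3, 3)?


u . v = u_x*v_x + u_y*v_y = 3*(-3) + 2*3
= (-9) + 6 = -3

-3


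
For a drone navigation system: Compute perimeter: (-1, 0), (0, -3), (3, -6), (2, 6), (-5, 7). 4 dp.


Sides: (-1, 0)->(0, -3): sqrt(10) = 3.162278, (0, -3)->(3, -6): sqrt(18) = 4.242641, (3, -6)->(2, 6): sqrt(145) = 12.041595, (2, 6)->(-5, 7): sqrt(50) = 7.071068, (-5, 7)->(-1, 0): sqrt(65) = 8.062258
Sum = 34.57984
Perimeter = 34.5798

34.5798


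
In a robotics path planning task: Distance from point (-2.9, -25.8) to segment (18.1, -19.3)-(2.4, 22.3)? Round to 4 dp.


Project P onto AB: t = 0.03 (clamped to [0,1])
Closest point on segment: (17.6291, -18.0522)
Distance: 21.9425

21.9425


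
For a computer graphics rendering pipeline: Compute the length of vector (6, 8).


|u| = sqrt(6^2 + 8^2) = sqrt(100) = 10

10


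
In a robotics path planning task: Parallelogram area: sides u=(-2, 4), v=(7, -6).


|u x v| = |(-2)*(-6) - 4*7|
= |12 - 28| = 16

16


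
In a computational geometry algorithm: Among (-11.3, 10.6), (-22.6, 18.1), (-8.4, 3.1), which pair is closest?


d(P0,P1) = 13.5624, d(P0,P2) = 8.0411, d(P1,P2) = 20.6553
Closest: P0 and P2

Closest pair: (-11.3, 10.6) and (-8.4, 3.1), distance = 8.0411


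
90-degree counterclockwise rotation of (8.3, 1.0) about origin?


90° CCW: (x,y) -> (-y, x)
(8.3,1) -> (-1, 8.3)

(-1, 8.3)


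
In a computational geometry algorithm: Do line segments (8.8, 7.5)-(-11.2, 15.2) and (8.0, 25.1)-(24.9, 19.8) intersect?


Cross products: d1=-293.2, d2=-269.07, d3=-345.84, d4=-369.97
d1*d2 < 0 and d3*d4 < 0? no

No, they don't intersect


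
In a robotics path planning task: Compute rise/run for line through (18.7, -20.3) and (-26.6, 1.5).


slope = (y2-y1)/(x2-x1) = (1.5-(-20.3))/((-26.6)-18.7) = 21.8/(-45.3) = -0.4812

-0.4812


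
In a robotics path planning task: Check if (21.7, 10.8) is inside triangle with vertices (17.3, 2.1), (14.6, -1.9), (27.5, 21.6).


Cross products: AB x AP = -5.89, BC x BP = -3.02, CA x CP = -2.94
All same sign? yes

Yes, inside


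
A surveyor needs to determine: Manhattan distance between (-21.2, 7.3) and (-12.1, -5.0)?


|(-21.2)-(-12.1)| + |7.3-(-5)| = 9.1 + 12.3 = 21.4

21.4


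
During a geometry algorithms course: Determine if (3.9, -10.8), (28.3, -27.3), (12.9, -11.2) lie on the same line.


Cross product: (28.3-3.9)*((-11.2)-(-10.8)) - ((-27.3)-(-10.8))*(12.9-3.9)
= 138.74

No, not collinear


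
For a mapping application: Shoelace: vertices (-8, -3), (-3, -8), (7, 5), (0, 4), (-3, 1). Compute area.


Shoelace sum: ((-8)*(-8) - (-3)*(-3)) + ((-3)*5 - 7*(-8)) + (7*4 - 0*5) + (0*1 - (-3)*4) + ((-3)*(-3) - (-8)*1)
= 153
Area = |153|/2 = 76.5

76.5


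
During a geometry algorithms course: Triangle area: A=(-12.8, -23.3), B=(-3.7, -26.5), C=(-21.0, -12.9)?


Area = |x_A(y_B-y_C) + x_B(y_C-y_A) + x_C(y_A-y_B)|/2
= |174.08 + (-38.48) + (-67.2)|/2
= 68.4/2 = 34.2

34.2


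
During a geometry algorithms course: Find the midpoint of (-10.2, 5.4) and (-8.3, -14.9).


M = (((-10.2)+(-8.3))/2, (5.4+(-14.9))/2)
= (-9.25, -4.75)

(-9.25, -4.75)


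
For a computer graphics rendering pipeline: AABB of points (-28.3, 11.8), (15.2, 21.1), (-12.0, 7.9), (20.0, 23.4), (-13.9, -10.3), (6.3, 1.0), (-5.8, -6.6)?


x range: [-28.3, 20]
y range: [-10.3, 23.4]
Bounding box: (-28.3,-10.3) to (20,23.4)

(-28.3,-10.3) to (20,23.4)


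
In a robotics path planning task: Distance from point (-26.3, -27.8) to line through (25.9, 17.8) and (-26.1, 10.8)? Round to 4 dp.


|cross product| = 2005.8
|line direction| = sqrt(2753) = 52.469
Distance = 2005.8/sqrt(2753) = 38.2283

38.2283


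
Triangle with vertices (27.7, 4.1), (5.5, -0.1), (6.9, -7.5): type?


Side lengths squared: AB^2=510.48, BC^2=56.72, CA^2=567.2
Sorted: [56.72, 510.48, 567.2]
By sides: Scalene, By angles: Right

Scalene, Right


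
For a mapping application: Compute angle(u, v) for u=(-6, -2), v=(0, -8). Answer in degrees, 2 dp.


u.v = 16, |u| = sqrt(40) = 6.3246, |v| = sqrt(64) = 8
cos(theta) = u.v/(|u||v|) = 16/sqrt(2560) = 0.316228
theta = acos(0.316228) = 71.57 degrees

71.57 degrees


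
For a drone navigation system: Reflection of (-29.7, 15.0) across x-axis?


Reflection over x-axis: (x,y) -> (x,-y)
(-29.7, 15) -> (-29.7, -15)

(-29.7, -15)


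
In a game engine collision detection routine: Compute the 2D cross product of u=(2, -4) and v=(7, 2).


u x v = u_x*v_y - u_y*v_x = 2*2 - (-4)*7
= 4 - (-28) = 32

32


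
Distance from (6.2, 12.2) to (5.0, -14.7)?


dx=-1.2, dy=-26.9
d^2 = (-1.2)^2 + (-26.9)^2 = 725.05
d = sqrt(725.05) = 26.9268

26.9268


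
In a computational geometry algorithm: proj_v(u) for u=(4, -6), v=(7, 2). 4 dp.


u.v = 16, |v| = sqrt(53) = 7.2801
Scalar projection = u.v / |v| = 16 / sqrt(53) = 2.1978

2.1978


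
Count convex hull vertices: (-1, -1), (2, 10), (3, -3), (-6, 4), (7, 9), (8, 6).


Convex hull vertices (CCW): (-6, 4), (-1, -1), (3, -3), (8, 6), (7, 9), (2, 10)
Count = 6

6


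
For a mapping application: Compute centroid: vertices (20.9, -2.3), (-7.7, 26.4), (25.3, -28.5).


Centroid = ((x_A+x_B+x_C)/3, (y_A+y_B+y_C)/3)
= ((20.9+(-7.7)+25.3)/3, ((-2.3)+26.4+(-28.5))/3)
= (12.8333, -1.4667)

(12.8333, -1.4667)


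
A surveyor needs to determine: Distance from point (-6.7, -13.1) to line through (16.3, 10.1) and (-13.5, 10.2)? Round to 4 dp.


|cross product| = 693.66
|line direction| = sqrt(888.05) = 29.8002
Distance = 693.66/sqrt(888.05) = 23.2771

23.2771


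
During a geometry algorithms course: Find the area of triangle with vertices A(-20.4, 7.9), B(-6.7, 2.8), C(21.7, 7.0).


Area = |x_A(y_B-y_C) + x_B(y_C-y_A) + x_C(y_A-y_B)|/2
= |85.68 + 6.03 + 110.67|/2
= 202.38/2 = 101.19

101.19


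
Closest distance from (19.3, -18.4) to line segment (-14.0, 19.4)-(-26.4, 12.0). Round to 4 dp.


Project P onto AB: t = 0 (clamped to [0,1])
Closest point on segment: (-14, 19.4)
Distance: 50.3759

50.3759


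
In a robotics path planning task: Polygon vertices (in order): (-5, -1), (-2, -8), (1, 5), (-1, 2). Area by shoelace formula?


Shoelace sum: ((-5)*(-8) - (-2)*(-1)) + ((-2)*5 - 1*(-8)) + (1*2 - (-1)*5) + ((-1)*(-1) - (-5)*2)
= 54
Area = |54|/2 = 27

27


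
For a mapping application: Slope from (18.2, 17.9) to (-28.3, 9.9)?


slope = (y2-y1)/(x2-x1) = (9.9-17.9)/((-28.3)-18.2) = (-8)/(-46.5) = 0.172

0.172


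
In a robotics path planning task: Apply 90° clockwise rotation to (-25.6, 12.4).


90° CW: (x,y) -> (y, -x)
(-25.6,12.4) -> (12.4, 25.6)

(12.4, 25.6)


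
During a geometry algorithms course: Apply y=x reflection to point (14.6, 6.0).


Reflection over y=x: (x,y) -> (y,x)
(14.6, 6) -> (6, 14.6)

(6, 14.6)


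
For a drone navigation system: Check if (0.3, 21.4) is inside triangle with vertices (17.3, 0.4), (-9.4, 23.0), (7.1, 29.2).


Cross products: AB x AP = -176.5, BC x BP = -86.54, CA x CP = -275.4
All same sign? yes

Yes, inside


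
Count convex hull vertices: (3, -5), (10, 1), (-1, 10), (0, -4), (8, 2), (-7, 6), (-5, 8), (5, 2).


Convex hull vertices (CCW): (-7, 6), (0, -4), (3, -5), (10, 1), (-1, 10), (-5, 8)
Count = 6

6


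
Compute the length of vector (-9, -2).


|u| = sqrt((-9)^2 + (-2)^2) = sqrt(85) = 9.2195

9.2195


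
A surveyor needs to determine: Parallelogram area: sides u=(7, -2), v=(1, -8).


|u x v| = |7*(-8) - (-2)*1|
= |(-56) - (-2)| = 54

54


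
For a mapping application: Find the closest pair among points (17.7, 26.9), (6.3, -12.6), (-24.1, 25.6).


d(P0,P1) = 41.1122, d(P0,P2) = 41.8202, d(P1,P2) = 48.8201
Closest: P0 and P1

Closest pair: (17.7, 26.9) and (6.3, -12.6), distance = 41.1122


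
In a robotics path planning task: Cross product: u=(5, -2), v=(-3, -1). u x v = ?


u x v = u_x*v_y - u_y*v_x = 5*(-1) - (-2)*(-3)
= (-5) - 6 = -11

-11


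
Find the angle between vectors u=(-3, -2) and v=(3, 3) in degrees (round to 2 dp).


u.v = -15, |u| = sqrt(13) = 3.6056, |v| = sqrt(18) = 4.2426
cos(theta) = u.v/(|u||v|) = -15/sqrt(234) = -0.980581
theta = acos(-0.980581) = 168.69 degrees

168.69 degrees


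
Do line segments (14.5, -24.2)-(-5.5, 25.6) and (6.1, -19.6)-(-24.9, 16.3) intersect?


Cross products: d1=-158.96, d2=-984.76, d3=326.32, d4=1152.12
d1*d2 < 0 and d3*d4 < 0? no

No, they don't intersect


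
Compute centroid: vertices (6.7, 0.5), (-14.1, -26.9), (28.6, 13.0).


Centroid = ((x_A+x_B+x_C)/3, (y_A+y_B+y_C)/3)
= ((6.7+(-14.1)+28.6)/3, (0.5+(-26.9)+13)/3)
= (7.0667, -4.4667)

(7.0667, -4.4667)


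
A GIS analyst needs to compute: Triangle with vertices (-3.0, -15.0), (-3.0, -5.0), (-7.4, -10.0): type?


Side lengths squared: AB^2=100, BC^2=44.36, CA^2=44.36
Sorted: [44.36, 44.36, 100]
By sides: Isosceles, By angles: Obtuse

Isosceles, Obtuse


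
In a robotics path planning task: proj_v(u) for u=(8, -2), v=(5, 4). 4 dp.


u.v = 32, |v| = sqrt(41) = 6.4031
Scalar projection = u.v / |v| = 32 / sqrt(41) = 4.9976

4.9976


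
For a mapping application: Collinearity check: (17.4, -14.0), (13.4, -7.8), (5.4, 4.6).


Cross product: (13.4-17.4)*(4.6-(-14)) - ((-7.8)-(-14))*(5.4-17.4)
= 0

Yes, collinear


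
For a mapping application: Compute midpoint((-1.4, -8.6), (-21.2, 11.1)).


M = (((-1.4)+(-21.2))/2, ((-8.6)+11.1)/2)
= (-11.3, 1.25)

(-11.3, 1.25)


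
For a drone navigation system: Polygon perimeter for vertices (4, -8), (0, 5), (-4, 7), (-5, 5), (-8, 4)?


Sides: (4, -8)->(0, 5): sqrt(185) = 13.601471, (0, 5)->(-4, 7): sqrt(20) = 4.472136, (-4, 7)->(-5, 5): sqrt(5) = 2.236068, (-5, 5)->(-8, 4): sqrt(10) = 3.162278, (-8, 4)->(4, -8): sqrt(288) = 16.970563
Sum = 40.442516
Perimeter = 40.4425

40.4425


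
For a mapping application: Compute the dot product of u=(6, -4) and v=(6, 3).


u . v = u_x*v_x + u_y*v_y = 6*6 + (-4)*3
= 36 + (-12) = 24

24


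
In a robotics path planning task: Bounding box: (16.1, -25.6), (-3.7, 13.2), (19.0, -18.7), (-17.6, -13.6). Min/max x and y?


x range: [-17.6, 19]
y range: [-25.6, 13.2]
Bounding box: (-17.6,-25.6) to (19,13.2)

(-17.6,-25.6) to (19,13.2)


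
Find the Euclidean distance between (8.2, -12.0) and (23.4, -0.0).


dx=15.2, dy=12
d^2 = 15.2^2 + 12^2 = 375.04
d = sqrt(375.04) = 19.3659

19.3659


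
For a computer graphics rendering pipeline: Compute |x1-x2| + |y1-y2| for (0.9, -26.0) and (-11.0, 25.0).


|0.9-(-11)| + |(-26)-25| = 11.9 + 51 = 62.9

62.9


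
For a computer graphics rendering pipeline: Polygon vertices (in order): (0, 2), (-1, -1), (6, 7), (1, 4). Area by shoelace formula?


Shoelace sum: (0*(-1) - (-1)*2) + ((-1)*7 - 6*(-1)) + (6*4 - 1*7) + (1*2 - 0*4)
= 20
Area = |20|/2 = 10

10


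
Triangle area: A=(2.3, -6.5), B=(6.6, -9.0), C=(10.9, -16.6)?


Area = |x_A(y_B-y_C) + x_B(y_C-y_A) + x_C(y_A-y_B)|/2
= |17.48 + (-66.66) + 27.25|/2
= 21.93/2 = 10.965

10.965


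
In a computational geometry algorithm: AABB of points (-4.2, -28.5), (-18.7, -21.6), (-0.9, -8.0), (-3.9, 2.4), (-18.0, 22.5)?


x range: [-18.7, -0.9]
y range: [-28.5, 22.5]
Bounding box: (-18.7,-28.5) to (-0.9,22.5)

(-18.7,-28.5) to (-0.9,22.5)


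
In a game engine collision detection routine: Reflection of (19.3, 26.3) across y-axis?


Reflection over y-axis: (x,y) -> (-x,y)
(19.3, 26.3) -> (-19.3, 26.3)

(-19.3, 26.3)


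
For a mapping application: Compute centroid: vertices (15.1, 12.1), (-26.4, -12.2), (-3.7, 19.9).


Centroid = ((x_A+x_B+x_C)/3, (y_A+y_B+y_C)/3)
= ((15.1+(-26.4)+(-3.7))/3, (12.1+(-12.2)+19.9)/3)
= (-5, 6.6)

(-5, 6.6)


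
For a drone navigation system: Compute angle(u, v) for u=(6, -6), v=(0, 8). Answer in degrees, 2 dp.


u.v = -48, |u| = sqrt(72) = 8.4853, |v| = sqrt(64) = 8
cos(theta) = u.v/(|u||v|) = -48/sqrt(4608) = -0.707107
theta = acos(-0.707107) = 135 degrees

135 degrees


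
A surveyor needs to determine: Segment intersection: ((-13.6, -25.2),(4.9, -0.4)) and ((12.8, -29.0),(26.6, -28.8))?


Cross products: d1=57.72, d2=396.26, d3=-725.02, d4=-1063.56
d1*d2 < 0 and d3*d4 < 0? no

No, they don't intersect


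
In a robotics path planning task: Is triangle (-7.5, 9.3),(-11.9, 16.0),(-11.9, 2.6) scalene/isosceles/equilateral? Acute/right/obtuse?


Side lengths squared: AB^2=64.25, BC^2=179.56, CA^2=64.25
Sorted: [64.25, 64.25, 179.56]
By sides: Isosceles, By angles: Obtuse

Isosceles, Obtuse


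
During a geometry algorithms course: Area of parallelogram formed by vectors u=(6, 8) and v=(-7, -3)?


|u x v| = |6*(-3) - 8*(-7)|
= |(-18) - (-56)| = 38

38


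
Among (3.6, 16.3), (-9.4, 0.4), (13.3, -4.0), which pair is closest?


d(P0,P1) = 20.538, d(P0,P2) = 22.4984, d(P1,P2) = 23.1225
Closest: P0 and P1

Closest pair: (3.6, 16.3) and (-9.4, 0.4), distance = 20.538


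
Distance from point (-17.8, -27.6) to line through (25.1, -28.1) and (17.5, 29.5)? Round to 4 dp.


|cross product| = 2467.24
|line direction| = sqrt(3375.52) = 58.0992
Distance = 2467.24/sqrt(3375.52) = 42.466

42.466


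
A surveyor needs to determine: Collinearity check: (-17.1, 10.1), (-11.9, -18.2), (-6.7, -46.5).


Cross product: ((-11.9)-(-17.1))*((-46.5)-10.1) - ((-18.2)-10.1)*((-6.7)-(-17.1))
= 0

Yes, collinear


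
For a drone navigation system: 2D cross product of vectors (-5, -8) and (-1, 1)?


u x v = u_x*v_y - u_y*v_x = (-5)*1 - (-8)*(-1)
= (-5) - 8 = -13

-13


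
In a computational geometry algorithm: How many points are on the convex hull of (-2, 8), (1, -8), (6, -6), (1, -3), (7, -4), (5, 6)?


Convex hull vertices (CCW): (-2, 8), (1, -8), (6, -6), (7, -4), (5, 6)
Count = 5

5


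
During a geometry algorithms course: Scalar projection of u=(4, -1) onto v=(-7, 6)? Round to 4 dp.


u.v = -34, |v| = sqrt(85) = 9.2195
Scalar projection = u.v / |v| = -34 / sqrt(85) = -3.6878

-3.6878


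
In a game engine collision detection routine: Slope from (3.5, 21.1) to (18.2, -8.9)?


slope = (y2-y1)/(x2-x1) = ((-8.9)-21.1)/(18.2-3.5) = (-30)/14.7 = -2.0408

-2.0408


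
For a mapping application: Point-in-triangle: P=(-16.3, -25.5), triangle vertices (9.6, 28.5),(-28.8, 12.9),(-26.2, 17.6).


Cross products: AB x AP = 1669.56, BC x BP = -158.59, CA x CP = -1650.89
All same sign? no

No, outside


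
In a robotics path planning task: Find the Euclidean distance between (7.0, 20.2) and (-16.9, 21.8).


dx=-23.9, dy=1.6
d^2 = (-23.9)^2 + 1.6^2 = 573.77
d = sqrt(573.77) = 23.9535

23.9535


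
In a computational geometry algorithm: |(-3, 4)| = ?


|u| = sqrt((-3)^2 + 4^2) = sqrt(25) = 5

5


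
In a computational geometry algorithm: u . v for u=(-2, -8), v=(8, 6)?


u . v = u_x*v_x + u_y*v_y = (-2)*8 + (-8)*6
= (-16) + (-48) = -64

-64


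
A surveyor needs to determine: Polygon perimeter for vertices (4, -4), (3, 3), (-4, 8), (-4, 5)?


Sides: (4, -4)->(3, 3): sqrt(50) = 7.071068, (3, 3)->(-4, 8): sqrt(74) = 8.602325, (-4, 8)->(-4, 5): sqrt(9) = 3, (-4, 5)->(4, -4): sqrt(145) = 12.041595
Sum = 30.714988
Perimeter = 30.715

30.715


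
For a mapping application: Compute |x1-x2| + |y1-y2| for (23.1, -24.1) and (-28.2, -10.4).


|23.1-(-28.2)| + |(-24.1)-(-10.4)| = 51.3 + 13.7 = 65

65


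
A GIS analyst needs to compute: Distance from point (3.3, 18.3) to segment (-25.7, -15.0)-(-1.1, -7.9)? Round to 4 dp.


Project P onto AB: t = 1 (clamped to [0,1])
Closest point on segment: (-1.1, -7.9)
Distance: 26.5669

26.5669


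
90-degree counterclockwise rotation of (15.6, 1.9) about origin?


90° CCW: (x,y) -> (-y, x)
(15.6,1.9) -> (-1.9, 15.6)

(-1.9, 15.6)


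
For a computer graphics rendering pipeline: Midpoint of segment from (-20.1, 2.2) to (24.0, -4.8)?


M = (((-20.1)+24)/2, (2.2+(-4.8))/2)
= (1.95, -1.3)

(1.95, -1.3)


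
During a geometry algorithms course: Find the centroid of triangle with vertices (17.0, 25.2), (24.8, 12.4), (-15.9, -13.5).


Centroid = ((x_A+x_B+x_C)/3, (y_A+y_B+y_C)/3)
= ((17+24.8+(-15.9))/3, (25.2+12.4+(-13.5))/3)
= (8.6333, 8.0333)

(8.6333, 8.0333)


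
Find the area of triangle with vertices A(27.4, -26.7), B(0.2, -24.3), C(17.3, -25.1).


Area = |x_A(y_B-y_C) + x_B(y_C-y_A) + x_C(y_A-y_B)|/2
= |21.92 + 0.32 + (-41.52)|/2
= 19.28/2 = 9.64

9.64


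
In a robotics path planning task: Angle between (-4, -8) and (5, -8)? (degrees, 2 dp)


u.v = 44, |u| = sqrt(80) = 8.9443, |v| = sqrt(89) = 9.434
cos(theta) = u.v/(|u||v|) = 44/sqrt(7120) = 0.52145
theta = acos(0.52145) = 58.57 degrees

58.57 degrees


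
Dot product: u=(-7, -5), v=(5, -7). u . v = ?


u . v = u_x*v_x + u_y*v_y = (-7)*5 + (-5)*(-7)
= (-35) + 35 = 0

0


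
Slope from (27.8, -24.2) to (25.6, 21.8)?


slope = (y2-y1)/(x2-x1) = (21.8-(-24.2))/(25.6-27.8) = 46/(-2.2) = -20.9091

-20.9091


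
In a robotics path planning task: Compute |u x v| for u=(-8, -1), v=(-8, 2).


|u x v| = |(-8)*2 - (-1)*(-8)|
= |(-16) - 8| = 24

24


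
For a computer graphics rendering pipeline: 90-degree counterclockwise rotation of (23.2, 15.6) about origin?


90° CCW: (x,y) -> (-y, x)
(23.2,15.6) -> (-15.6, 23.2)

(-15.6, 23.2)


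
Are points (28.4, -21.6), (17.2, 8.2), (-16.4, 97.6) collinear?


Cross product: (17.2-28.4)*(97.6-(-21.6)) - (8.2-(-21.6))*((-16.4)-28.4)
= 0

Yes, collinear


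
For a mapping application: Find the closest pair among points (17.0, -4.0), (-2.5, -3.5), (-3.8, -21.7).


d(P0,P1) = 19.5064, d(P0,P2) = 27.3117, d(P1,P2) = 18.2464
Closest: P1 and P2

Closest pair: (-2.5, -3.5) and (-3.8, -21.7), distance = 18.2464


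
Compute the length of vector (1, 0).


|u| = sqrt(1^2 + 0^2) = sqrt(1) = 1

1


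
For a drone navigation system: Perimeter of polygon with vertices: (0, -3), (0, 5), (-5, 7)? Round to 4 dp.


Sides: (0, -3)->(0, 5): sqrt(64) = 8, (0, 5)->(-5, 7): sqrt(29) = 5.385165, (-5, 7)->(0, -3): sqrt(125) = 11.18034
Sum = 24.565505
Perimeter = 24.5655

24.5655


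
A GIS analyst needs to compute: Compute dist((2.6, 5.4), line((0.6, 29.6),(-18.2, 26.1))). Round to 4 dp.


|cross product| = 461.96
|line direction| = sqrt(365.69) = 19.123
Distance = 461.96/sqrt(365.69) = 24.1573

24.1573


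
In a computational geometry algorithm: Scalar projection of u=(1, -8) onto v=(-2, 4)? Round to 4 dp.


u.v = -34, |v| = sqrt(20) = 4.4721
Scalar projection = u.v / |v| = -34 / sqrt(20) = -7.6026

-7.6026


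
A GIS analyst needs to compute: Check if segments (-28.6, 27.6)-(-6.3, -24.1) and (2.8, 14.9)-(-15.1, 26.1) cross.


Cross products: d1=124.35, d2=800.02, d3=1340.17, d4=664.5
d1*d2 < 0 and d3*d4 < 0? no

No, they don't intersect


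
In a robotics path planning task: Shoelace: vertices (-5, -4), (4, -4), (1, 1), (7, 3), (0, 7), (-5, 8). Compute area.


Shoelace sum: ((-5)*(-4) - 4*(-4)) + (4*1 - 1*(-4)) + (1*3 - 7*1) + (7*7 - 0*3) + (0*8 - (-5)*7) + ((-5)*(-4) - (-5)*8)
= 184
Area = |184|/2 = 92

92


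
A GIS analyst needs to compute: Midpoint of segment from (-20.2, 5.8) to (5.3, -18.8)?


M = (((-20.2)+5.3)/2, (5.8+(-18.8))/2)
= (-7.45, -6.5)

(-7.45, -6.5)


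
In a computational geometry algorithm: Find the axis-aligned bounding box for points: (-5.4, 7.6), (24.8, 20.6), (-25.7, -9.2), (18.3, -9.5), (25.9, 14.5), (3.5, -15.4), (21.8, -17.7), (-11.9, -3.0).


x range: [-25.7, 25.9]
y range: [-17.7, 20.6]
Bounding box: (-25.7,-17.7) to (25.9,20.6)

(-25.7,-17.7) to (25.9,20.6)


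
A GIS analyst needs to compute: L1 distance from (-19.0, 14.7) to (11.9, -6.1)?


|(-19)-11.9| + |14.7-(-6.1)| = 30.9 + 20.8 = 51.7

51.7


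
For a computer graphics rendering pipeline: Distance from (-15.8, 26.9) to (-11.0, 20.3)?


dx=4.8, dy=-6.6
d^2 = 4.8^2 + (-6.6)^2 = 66.6
d = sqrt(66.6) = 8.1609

8.1609


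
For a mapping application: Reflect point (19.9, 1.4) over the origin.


Reflection over origin: (x,y) -> (-x,-y)
(19.9, 1.4) -> (-19.9, -1.4)

(-19.9, -1.4)


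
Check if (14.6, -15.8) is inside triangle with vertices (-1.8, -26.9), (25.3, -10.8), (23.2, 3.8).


Cross products: AB x AP = 36.77, BC x BP = 166.72, CA x CP = 225.98
All same sign? yes

Yes, inside


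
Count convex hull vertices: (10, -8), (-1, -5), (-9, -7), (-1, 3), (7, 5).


Convex hull vertices (CCW): (-9, -7), (10, -8), (7, 5), (-1, 3)
Count = 4

4


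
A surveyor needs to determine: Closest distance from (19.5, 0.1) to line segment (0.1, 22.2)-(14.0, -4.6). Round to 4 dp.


Project P onto AB: t = 0.9457 (clamped to [0,1])
Closest point on segment: (13.245, -3.1442)
Distance: 7.0463

7.0463


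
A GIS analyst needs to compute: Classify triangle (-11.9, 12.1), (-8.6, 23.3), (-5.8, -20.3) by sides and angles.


Side lengths squared: AB^2=136.33, BC^2=1908.8, CA^2=1086.97
Sorted: [136.33, 1086.97, 1908.8]
By sides: Scalene, By angles: Obtuse

Scalene, Obtuse


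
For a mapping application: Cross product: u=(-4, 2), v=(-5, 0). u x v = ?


u x v = u_x*v_y - u_y*v_x = (-4)*0 - 2*(-5)
= 0 - (-10) = 10

10


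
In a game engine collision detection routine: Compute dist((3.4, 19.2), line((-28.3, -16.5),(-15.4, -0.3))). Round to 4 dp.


|cross product| = 53.01
|line direction| = sqrt(428.85) = 20.7087
Distance = 53.01/sqrt(428.85) = 2.5598

2.5598


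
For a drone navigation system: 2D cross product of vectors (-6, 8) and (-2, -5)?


u x v = u_x*v_y - u_y*v_x = (-6)*(-5) - 8*(-2)
= 30 - (-16) = 46

46


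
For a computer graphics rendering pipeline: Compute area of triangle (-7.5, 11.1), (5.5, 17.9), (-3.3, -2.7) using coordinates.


Area = |x_A(y_B-y_C) + x_B(y_C-y_A) + x_C(y_A-y_B)|/2
= |(-154.5) + (-75.9) + 22.44|/2
= 207.96/2 = 103.98

103.98


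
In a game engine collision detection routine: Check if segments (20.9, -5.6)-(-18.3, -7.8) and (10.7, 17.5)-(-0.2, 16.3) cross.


Cross products: d1=264.03, d2=240.97, d3=-927.96, d4=-904.9
d1*d2 < 0 and d3*d4 < 0? no

No, they don't intersect


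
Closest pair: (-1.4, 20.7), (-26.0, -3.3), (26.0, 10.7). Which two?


d(P0,P1) = 34.368, d(P0,P2) = 29.1678, d(P1,P2) = 53.8516
Closest: P0 and P2

Closest pair: (-1.4, 20.7) and (26.0, 10.7), distance = 29.1678


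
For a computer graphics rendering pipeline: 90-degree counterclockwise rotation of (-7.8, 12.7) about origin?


90° CCW: (x,y) -> (-y, x)
(-7.8,12.7) -> (-12.7, -7.8)

(-12.7, -7.8)


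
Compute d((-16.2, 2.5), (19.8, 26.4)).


dx=36, dy=23.9
d^2 = 36^2 + 23.9^2 = 1867.21
d = sqrt(1867.21) = 43.2112

43.2112


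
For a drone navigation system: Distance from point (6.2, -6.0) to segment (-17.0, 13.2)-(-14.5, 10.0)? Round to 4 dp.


Project P onto AB: t = 1 (clamped to [0,1])
Closest point on segment: (-14.5, 10)
Distance: 26.1628

26.1628


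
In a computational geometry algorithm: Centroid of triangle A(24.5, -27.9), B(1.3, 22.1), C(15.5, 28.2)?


Centroid = ((x_A+x_B+x_C)/3, (y_A+y_B+y_C)/3)
= ((24.5+1.3+15.5)/3, ((-27.9)+22.1+28.2)/3)
= (13.7667, 7.4667)

(13.7667, 7.4667)


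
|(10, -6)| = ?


|u| = sqrt(10^2 + (-6)^2) = sqrt(136) = 11.6619

11.6619


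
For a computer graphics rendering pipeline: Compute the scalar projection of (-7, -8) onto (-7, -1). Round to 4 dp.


u.v = 57, |v| = sqrt(50) = 7.0711
Scalar projection = u.v / |v| = 57 / sqrt(50) = 8.061

8.061


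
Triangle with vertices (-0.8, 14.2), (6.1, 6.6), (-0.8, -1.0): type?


Side lengths squared: AB^2=105.37, BC^2=105.37, CA^2=231.04
Sorted: [105.37, 105.37, 231.04]
By sides: Isosceles, By angles: Obtuse

Isosceles, Obtuse


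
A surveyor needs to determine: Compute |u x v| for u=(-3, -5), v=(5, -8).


|u x v| = |(-3)*(-8) - (-5)*5|
= |24 - (-25)| = 49

49


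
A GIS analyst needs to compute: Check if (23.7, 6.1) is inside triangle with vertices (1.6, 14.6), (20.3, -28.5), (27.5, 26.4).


Cross products: AB x AP = 793.56, BC x BP = 62.46, CA x CP = 480.93
All same sign? yes

Yes, inside


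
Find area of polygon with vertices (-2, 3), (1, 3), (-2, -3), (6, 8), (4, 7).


Shoelace sum: ((-2)*3 - 1*3) + (1*(-3) - (-2)*3) + ((-2)*8 - 6*(-3)) + (6*7 - 4*8) + (4*3 - (-2)*7)
= 32
Area = |32|/2 = 16

16


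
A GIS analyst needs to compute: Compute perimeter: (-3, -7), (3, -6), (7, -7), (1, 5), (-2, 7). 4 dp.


Sides: (-3, -7)->(3, -6): sqrt(37) = 6.082763, (3, -6)->(7, -7): sqrt(17) = 4.123106, (7, -7)->(1, 5): sqrt(180) = 13.416408, (1, 5)->(-2, 7): sqrt(13) = 3.605551, (-2, 7)->(-3, -7): sqrt(197) = 14.035669
Sum = 41.263497
Perimeter = 41.2635

41.2635


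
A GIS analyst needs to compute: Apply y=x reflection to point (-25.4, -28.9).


Reflection over y=x: (x,y) -> (y,x)
(-25.4, -28.9) -> (-28.9, -25.4)

(-28.9, -25.4)


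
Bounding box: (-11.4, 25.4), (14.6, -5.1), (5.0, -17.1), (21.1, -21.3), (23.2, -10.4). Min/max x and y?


x range: [-11.4, 23.2]
y range: [-21.3, 25.4]
Bounding box: (-11.4,-21.3) to (23.2,25.4)

(-11.4,-21.3) to (23.2,25.4)


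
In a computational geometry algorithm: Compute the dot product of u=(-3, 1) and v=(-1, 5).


u . v = u_x*v_x + u_y*v_y = (-3)*(-1) + 1*5
= 3 + 5 = 8

8


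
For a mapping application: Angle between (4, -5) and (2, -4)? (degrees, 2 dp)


u.v = 28, |u| = sqrt(41) = 6.4031, |v| = sqrt(20) = 4.4721
cos(theta) = u.v/(|u||v|) = 28/sqrt(820) = 0.977802
theta = acos(0.977802) = 12.09 degrees

12.09 degrees


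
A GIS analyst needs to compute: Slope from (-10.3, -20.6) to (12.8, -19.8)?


slope = (y2-y1)/(x2-x1) = ((-19.8)-(-20.6))/(12.8-(-10.3)) = 0.8/23.1 = 0.0346

0.0346


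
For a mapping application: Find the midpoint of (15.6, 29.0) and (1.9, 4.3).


M = ((15.6+1.9)/2, (29+4.3)/2)
= (8.75, 16.65)

(8.75, 16.65)


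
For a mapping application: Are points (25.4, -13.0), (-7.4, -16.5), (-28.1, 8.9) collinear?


Cross product: ((-7.4)-25.4)*(8.9-(-13)) - ((-16.5)-(-13))*((-28.1)-25.4)
= -905.57

No, not collinear


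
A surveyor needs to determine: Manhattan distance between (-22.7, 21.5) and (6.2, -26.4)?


|(-22.7)-6.2| + |21.5-(-26.4)| = 28.9 + 47.9 = 76.8

76.8


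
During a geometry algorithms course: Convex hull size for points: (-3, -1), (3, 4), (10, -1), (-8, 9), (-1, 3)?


Convex hull vertices (CCW): (-8, 9), (-3, -1), (10, -1), (3, 4)
Count = 4

4


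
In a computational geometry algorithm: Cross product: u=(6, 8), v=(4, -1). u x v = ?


u x v = u_x*v_y - u_y*v_x = 6*(-1) - 8*4
= (-6) - 32 = -38

-38


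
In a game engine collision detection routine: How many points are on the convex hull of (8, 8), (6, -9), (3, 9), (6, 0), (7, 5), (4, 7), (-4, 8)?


Convex hull vertices (CCW): (-4, 8), (6, -9), (8, 8), (3, 9)
Count = 4

4


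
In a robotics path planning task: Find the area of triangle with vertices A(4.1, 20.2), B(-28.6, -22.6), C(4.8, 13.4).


Area = |x_A(y_B-y_C) + x_B(y_C-y_A) + x_C(y_A-y_B)|/2
= |(-147.6) + 194.48 + 205.44|/2
= 252.32/2 = 126.16

126.16


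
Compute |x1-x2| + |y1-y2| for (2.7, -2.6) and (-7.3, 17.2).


|2.7-(-7.3)| + |(-2.6)-17.2| = 10 + 19.8 = 29.8

29.8


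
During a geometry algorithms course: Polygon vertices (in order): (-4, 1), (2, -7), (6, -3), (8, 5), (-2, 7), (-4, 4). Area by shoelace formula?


Shoelace sum: ((-4)*(-7) - 2*1) + (2*(-3) - 6*(-7)) + (6*5 - 8*(-3)) + (8*7 - (-2)*5) + ((-2)*4 - (-4)*7) + ((-4)*1 - (-4)*4)
= 214
Area = |214|/2 = 107

107


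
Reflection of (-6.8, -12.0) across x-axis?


Reflection over x-axis: (x,y) -> (x,-y)
(-6.8, -12) -> (-6.8, 12)

(-6.8, 12)


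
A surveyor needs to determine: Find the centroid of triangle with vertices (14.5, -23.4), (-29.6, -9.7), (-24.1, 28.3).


Centroid = ((x_A+x_B+x_C)/3, (y_A+y_B+y_C)/3)
= ((14.5+(-29.6)+(-24.1))/3, ((-23.4)+(-9.7)+28.3)/3)
= (-13.0667, -1.6)

(-13.0667, -1.6)


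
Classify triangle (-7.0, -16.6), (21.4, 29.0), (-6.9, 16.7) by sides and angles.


Side lengths squared: AB^2=2885.92, BC^2=952.18, CA^2=1108.9
Sorted: [952.18, 1108.9, 2885.92]
By sides: Scalene, By angles: Obtuse

Scalene, Obtuse


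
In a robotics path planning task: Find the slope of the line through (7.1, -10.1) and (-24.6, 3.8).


slope = (y2-y1)/(x2-x1) = (3.8-(-10.1))/((-24.6)-7.1) = 13.9/(-31.7) = -0.4385

-0.4385


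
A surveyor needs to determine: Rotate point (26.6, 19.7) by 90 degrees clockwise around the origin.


90° CW: (x,y) -> (y, -x)
(26.6,19.7) -> (19.7, -26.6)

(19.7, -26.6)


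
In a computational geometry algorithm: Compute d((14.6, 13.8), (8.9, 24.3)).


dx=-5.7, dy=10.5
d^2 = (-5.7)^2 + 10.5^2 = 142.74
d = sqrt(142.74) = 11.9474

11.9474


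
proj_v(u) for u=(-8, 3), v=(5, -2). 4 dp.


u.v = -46, |v| = sqrt(29) = 5.3852
Scalar projection = u.v / |v| = -46 / sqrt(29) = -8.542

-8.542


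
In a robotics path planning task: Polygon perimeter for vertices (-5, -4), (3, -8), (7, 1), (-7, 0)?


Sides: (-5, -4)->(3, -8): sqrt(80) = 8.944272, (3, -8)->(7, 1): sqrt(97) = 9.848858, (7, 1)->(-7, 0): sqrt(197) = 14.035669, (-7, 0)->(-5, -4): sqrt(20) = 4.472136
Sum = 37.300935
Perimeter = 37.3009

37.3009


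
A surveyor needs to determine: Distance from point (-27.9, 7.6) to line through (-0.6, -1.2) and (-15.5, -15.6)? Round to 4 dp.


|cross product| = 524.24
|line direction| = sqrt(429.37) = 20.7212
Distance = 524.24/sqrt(429.37) = 25.2996

25.2996


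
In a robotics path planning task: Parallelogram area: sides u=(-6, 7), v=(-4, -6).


|u x v| = |(-6)*(-6) - 7*(-4)|
= |36 - (-28)| = 64

64


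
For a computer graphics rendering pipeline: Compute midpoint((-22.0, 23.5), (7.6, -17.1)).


M = (((-22)+7.6)/2, (23.5+(-17.1))/2)
= (-7.2, 3.2)

(-7.2, 3.2)


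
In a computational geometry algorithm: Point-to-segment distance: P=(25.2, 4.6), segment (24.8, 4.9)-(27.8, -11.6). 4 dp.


Project P onto AB: t = 0.0219 (clamped to [0,1])
Closest point on segment: (24.8656, 4.5392)
Distance: 0.3399

0.3399


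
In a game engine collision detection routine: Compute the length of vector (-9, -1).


|u| = sqrt((-9)^2 + (-1)^2) = sqrt(82) = 9.0554

9.0554


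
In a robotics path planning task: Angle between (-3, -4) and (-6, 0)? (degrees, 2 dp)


u.v = 18, |u| = sqrt(25) = 5, |v| = sqrt(36) = 6
cos(theta) = u.v/(|u||v|) = 18/sqrt(900) = 0.6
theta = acos(0.6) = 53.13 degrees

53.13 degrees


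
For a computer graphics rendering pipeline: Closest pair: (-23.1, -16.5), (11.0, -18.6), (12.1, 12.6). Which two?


d(P0,P1) = 34.1646, d(P0,P2) = 45.6711, d(P1,P2) = 31.2194
Closest: P1 and P2

Closest pair: (11.0, -18.6) and (12.1, 12.6), distance = 31.2194


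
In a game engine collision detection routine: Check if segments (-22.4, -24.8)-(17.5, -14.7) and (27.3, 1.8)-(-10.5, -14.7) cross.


Cross products: d1=185.43, d2=462, d3=559.37, d4=282.8
d1*d2 < 0 and d3*d4 < 0? no

No, they don't intersect


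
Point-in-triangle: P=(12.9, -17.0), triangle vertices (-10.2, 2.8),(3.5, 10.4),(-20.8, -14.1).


Cross products: AB x AP = -446.82, BC x BP = 896.12, CA x CP = -600.27
All same sign? no

No, outside


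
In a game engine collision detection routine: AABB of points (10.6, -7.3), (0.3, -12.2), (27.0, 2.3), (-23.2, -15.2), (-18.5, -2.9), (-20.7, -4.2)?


x range: [-23.2, 27]
y range: [-15.2, 2.3]
Bounding box: (-23.2,-15.2) to (27,2.3)

(-23.2,-15.2) to (27,2.3)


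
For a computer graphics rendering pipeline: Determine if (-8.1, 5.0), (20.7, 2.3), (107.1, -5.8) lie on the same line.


Cross product: (20.7-(-8.1))*((-5.8)-5) - (2.3-5)*(107.1-(-8.1))
= 0

Yes, collinear


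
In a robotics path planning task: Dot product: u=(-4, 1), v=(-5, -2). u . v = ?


u . v = u_x*v_x + u_y*v_y = (-4)*(-5) + 1*(-2)
= 20 + (-2) = 18

18


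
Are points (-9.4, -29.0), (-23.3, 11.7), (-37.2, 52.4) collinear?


Cross product: ((-23.3)-(-9.4))*(52.4-(-29)) - (11.7-(-29))*((-37.2)-(-9.4))
= 0

Yes, collinear


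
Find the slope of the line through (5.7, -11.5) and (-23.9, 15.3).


slope = (y2-y1)/(x2-x1) = (15.3-(-11.5))/((-23.9)-5.7) = 26.8/(-29.6) = -0.9054

-0.9054


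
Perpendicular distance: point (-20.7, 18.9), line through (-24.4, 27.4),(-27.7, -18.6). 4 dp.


|cross product| = 198.25
|line direction| = sqrt(2126.89) = 46.1182
Distance = 198.25/sqrt(2126.89) = 4.2987

4.2987


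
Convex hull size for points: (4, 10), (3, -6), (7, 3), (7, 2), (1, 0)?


Convex hull vertices (CCW): (1, 0), (3, -6), (7, 2), (7, 3), (4, 10)
Count = 5

5


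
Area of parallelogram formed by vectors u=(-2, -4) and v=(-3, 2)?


|u x v| = |(-2)*2 - (-4)*(-3)|
= |(-4) - 12| = 16

16


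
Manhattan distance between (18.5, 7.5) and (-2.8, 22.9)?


|18.5-(-2.8)| + |7.5-22.9| = 21.3 + 15.4 = 36.7

36.7


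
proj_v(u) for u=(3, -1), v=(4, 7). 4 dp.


u.v = 5, |v| = sqrt(65) = 8.0623
Scalar projection = u.v / |v| = 5 / sqrt(65) = 0.6202

0.6202


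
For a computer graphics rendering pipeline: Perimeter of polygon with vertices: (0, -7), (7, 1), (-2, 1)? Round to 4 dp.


Sides: (0, -7)->(7, 1): sqrt(113) = 10.630146, (7, 1)->(-2, 1): sqrt(81) = 9, (-2, 1)->(0, -7): sqrt(68) = 8.246211
Sum = 27.876357
Perimeter = 27.8764

27.8764


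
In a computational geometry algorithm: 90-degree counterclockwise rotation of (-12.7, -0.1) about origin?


90° CCW: (x,y) -> (-y, x)
(-12.7,-0.1) -> (0.1, -12.7)

(0.1, -12.7)


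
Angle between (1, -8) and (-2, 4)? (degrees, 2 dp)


u.v = -34, |u| = sqrt(65) = 8.0623, |v| = sqrt(20) = 4.4721
cos(theta) = u.v/(|u||v|) = -34/sqrt(1300) = -0.94299
theta = acos(-0.94299) = 160.56 degrees

160.56 degrees


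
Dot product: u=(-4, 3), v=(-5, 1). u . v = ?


u . v = u_x*v_x + u_y*v_y = (-4)*(-5) + 3*1
= 20 + 3 = 23

23
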